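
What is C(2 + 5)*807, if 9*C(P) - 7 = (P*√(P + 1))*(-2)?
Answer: 1883/3 - 7532*√2/3 ≈ -2923.0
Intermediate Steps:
C(P) = 7/9 - 2*P*√(1 + P)/9 (C(P) = 7/9 + ((P*√(P + 1))*(-2))/9 = 7/9 + ((P*√(1 + P))*(-2))/9 = 7/9 + (-2*P*√(1 + P))/9 = 7/9 - 2*P*√(1 + P)/9)
C(2 + 5)*807 = (7/9 - 2*(2 + 5)*√(1 + (2 + 5))/9)*807 = (7/9 - 2/9*7*√(1 + 7))*807 = (7/9 - 2/9*7*√8)*807 = (7/9 - 2/9*7*2*√2)*807 = (7/9 - 28*√2/9)*807 = 1883/3 - 7532*√2/3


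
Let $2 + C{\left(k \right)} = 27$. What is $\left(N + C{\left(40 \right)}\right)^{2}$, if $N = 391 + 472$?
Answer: $788544$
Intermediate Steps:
$N = 863$
$C{\left(k \right)} = 25$ ($C{\left(k \right)} = -2 + 27 = 25$)
$\left(N + C{\left(40 \right)}\right)^{2} = \left(863 + 25\right)^{2} = 888^{2} = 788544$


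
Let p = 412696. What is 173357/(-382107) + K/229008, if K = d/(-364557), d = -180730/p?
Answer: -995489050602426804187/2194219643065693543872 ≈ -0.45369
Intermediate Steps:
d = -90365/206348 (d = -180730/412696 = -180730*1/412696 = -90365/206348 ≈ -0.43793)
K = 90365/75225607836 (K = -90365/206348/(-364557) = -90365/206348*(-1/364557) = 90365/75225607836 ≈ 1.2013e-6)
173357/(-382107) + K/229008 = 173357/(-382107) + (90365/75225607836)/229008 = 173357*(-1/382107) + (90365/75225607836)*(1/229008) = -173357/382107 + 90365/17227265999306688 = -995489050602426804187/2194219643065693543872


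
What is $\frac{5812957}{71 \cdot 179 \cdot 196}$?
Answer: $\frac{5812957}{2490964} \approx 2.3336$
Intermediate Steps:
$\frac{5812957}{71 \cdot 179 \cdot 196} = \frac{5812957}{12709 \cdot 196} = \frac{5812957}{2490964}$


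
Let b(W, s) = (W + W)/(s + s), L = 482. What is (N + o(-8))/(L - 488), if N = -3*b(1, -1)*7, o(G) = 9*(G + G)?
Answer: 41/2 ≈ 20.500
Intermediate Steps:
o(G) = 18*G (o(G) = 9*(2*G) = 18*G)
b(W, s) = W/s (b(W, s) = (2*W)/((2*s)) = (2*W)*(1/(2*s)) = W/s)
N = 21 (N = -3/(-1)*7 = -3*(-1)*7 = 3*7 = 21)
(N + o(-8))/(L - 488) = (21 + 18*(-8))/(482 - 488) = (21 - 144)/(-6) = -123*(-1/6) = 41/2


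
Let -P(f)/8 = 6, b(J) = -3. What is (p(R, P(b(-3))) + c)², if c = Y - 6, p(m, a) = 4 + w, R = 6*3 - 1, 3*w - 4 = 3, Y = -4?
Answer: 121/9 ≈ 13.444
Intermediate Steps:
w = 7/3 (w = 4/3 + (⅓)*3 = 4/3 + 1 = 7/3 ≈ 2.3333)
P(f) = -48 (P(f) = -8*6 = -48)
R = 17 (R = 18 - 1 = 17)
p(m, a) = 19/3 (p(m, a) = 4 + 7/3 = 19/3)
c = -10 (c = -4 - 6 = -10)
(p(R, P(b(-3))) + c)² = (19/3 - 10)² = (-11/3)² = 121/9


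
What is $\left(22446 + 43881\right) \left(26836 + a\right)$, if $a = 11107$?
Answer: $2516645361$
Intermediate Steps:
$\left(22446 + 43881\right) \left(26836 + a\right) = \left(22446 + 43881\right) \left(26836 + 11107\right) = 66327 \cdot 37943 = 2516645361$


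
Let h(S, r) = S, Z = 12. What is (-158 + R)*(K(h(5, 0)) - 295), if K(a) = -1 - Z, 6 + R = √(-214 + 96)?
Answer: 50512 - 308*I*√118 ≈ 50512.0 - 3345.7*I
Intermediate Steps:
R = -6 + I*√118 (R = -6 + √(-214 + 96) = -6 + √(-118) = -6 + I*√118 ≈ -6.0 + 10.863*I)
K(a) = -13 (K(a) = -1 - 1*12 = -1 - 12 = -13)
(-158 + R)*(K(h(5, 0)) - 295) = (-158 + (-6 + I*√118))*(-13 - 295) = (-164 + I*√118)*(-308) = 50512 - 308*I*√118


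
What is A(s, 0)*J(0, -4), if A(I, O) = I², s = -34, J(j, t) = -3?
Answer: -3468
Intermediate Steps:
A(s, 0)*J(0, -4) = (-34)²*(-3) = 1156*(-3) = -3468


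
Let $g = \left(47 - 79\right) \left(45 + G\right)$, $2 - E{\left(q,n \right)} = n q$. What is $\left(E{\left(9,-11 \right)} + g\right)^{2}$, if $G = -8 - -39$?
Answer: $5433561$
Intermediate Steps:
$G = 31$ ($G = -8 + 39 = 31$)
$E{\left(q,n \right)} = 2 - n q$
$g = -2432$ ($g = \left(47 - 79\right) \left(45 + 31\right) = \left(-32\right) 76 = -2432$)
$\left(E{\left(9,-11 \right)} + g\right)^{2} = \left(\left(2 - \left(-11\right) 9\right) - 2432\right)^{2} = \left(\left(2 + 99\right) - 2432\right)^{2} = \left(101 - 2432\right)^{2} = \left(-2331\right)^{2} = 5433561$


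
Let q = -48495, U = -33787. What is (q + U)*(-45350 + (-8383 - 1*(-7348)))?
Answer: 3816650570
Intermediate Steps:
(q + U)*(-45350 + (-8383 - 1*(-7348))) = (-48495 - 33787)*(-45350 + (-8383 - 1*(-7348))) = -82282*(-45350 + (-8383 + 7348)) = -82282*(-45350 - 1035) = -82282*(-46385) = 3816650570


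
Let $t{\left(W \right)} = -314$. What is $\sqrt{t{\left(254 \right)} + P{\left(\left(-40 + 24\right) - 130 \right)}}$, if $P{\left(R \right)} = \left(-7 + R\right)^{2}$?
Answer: $\sqrt{23095} \approx 151.97$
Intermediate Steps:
$\sqrt{t{\left(254 \right)} + P{\left(\left(-40 + 24\right) - 130 \right)}} = \sqrt{-314 + \left(-7 + \left(\left(-40 + 24\right) - 130\right)\right)^{2}} = \sqrt{-314 + \left(-7 - 146\right)^{2}} = \sqrt{-314 + \left(-153\right)^{2}} = \sqrt{-314 + 23409} = \sqrt{23095}$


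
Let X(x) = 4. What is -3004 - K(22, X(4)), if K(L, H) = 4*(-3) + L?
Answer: -3014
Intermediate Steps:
K(L, H) = -12 + L
-3004 - K(22, X(4)) = -3004 - (-12 + 22) = -3004 - 1*10 = -3004 - 10 = -3014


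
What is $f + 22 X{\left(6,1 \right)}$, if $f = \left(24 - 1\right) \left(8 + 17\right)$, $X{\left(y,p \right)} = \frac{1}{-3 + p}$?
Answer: $564$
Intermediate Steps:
$f = 575$ ($f = 23 \cdot 25 = 575$)
$f + 22 X{\left(6,1 \right)} = 575 + \frac{22}{-3 + 1} = 575 + \frac{22}{-2} = 575 + 22 \left(- \frac{1}{2}\right) = 575 - 11 = 564$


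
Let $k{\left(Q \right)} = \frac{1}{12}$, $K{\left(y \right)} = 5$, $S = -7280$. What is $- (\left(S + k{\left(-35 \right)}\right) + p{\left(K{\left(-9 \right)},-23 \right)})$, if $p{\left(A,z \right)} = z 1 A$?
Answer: $\frac{88739}{12} \approx 7394.9$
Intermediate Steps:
$p{\left(A,z \right)} = A z$ ($p{\left(A,z \right)} = z A = A z$)
$k{\left(Q \right)} = \frac{1}{12}$
$- (\left(S + k{\left(-35 \right)}\right) + p{\left(K{\left(-9 \right)},-23 \right)}) = - (\left(-7280 + \frac{1}{12}\right) + 5 \left(-23\right)) = - (- \frac{87359}{12} - 115) = \left(-1\right) \left(- \frac{88739}{12}\right) = \frac{88739}{12}$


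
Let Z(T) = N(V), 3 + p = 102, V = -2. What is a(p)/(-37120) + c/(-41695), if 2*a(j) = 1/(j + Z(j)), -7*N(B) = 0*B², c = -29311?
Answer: 43085754733/61289648640 ≈ 0.70299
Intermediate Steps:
N(B) = 0 (N(B) = -0*B² = -⅐*0 = 0)
p = 99 (p = -3 + 102 = 99)
Z(T) = 0
a(j) = 1/(2*j) (a(j) = 1/(2*(j + 0)) = 1/(2*j))
a(p)/(-37120) + c/(-41695) = ((½)/99)/(-37120) - 29311/(-41695) = ((½)*(1/99))*(-1/37120) - 29311*(-1/41695) = (1/198)*(-1/37120) + 29311/41695 = -1/7349760 + 29311/41695 = 43085754733/61289648640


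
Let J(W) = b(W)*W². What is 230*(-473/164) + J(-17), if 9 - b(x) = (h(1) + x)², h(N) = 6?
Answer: -2708571/82 ≈ -33031.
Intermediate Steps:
b(x) = 9 - (6 + x)²
J(W) = W²*(9 - (6 + W)²) (J(W) = (9 - (6 + W)²)*W² = W²*(9 - (6 + W)²))
230*(-473/164) + J(-17) = 230*(-473/164) + (-17)²*(9 - (6 - 17)²) = 230*(-473*1/164) + 289*(9 - 1*(-11)²) = 230*(-473/164) + 289*(9 - 1*121) = -54395/82 + 289*(9 - 121) = -54395/82 + 289*(-112) = -54395/82 - 32368 = -2708571/82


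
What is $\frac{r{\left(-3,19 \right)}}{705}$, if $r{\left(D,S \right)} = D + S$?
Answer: $\frac{16}{705} \approx 0.022695$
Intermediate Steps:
$\frac{r{\left(-3,19 \right)}}{705} = \frac{-3 + 19}{705} = 16 \cdot \frac{1}{705} = \frac{16}{705}$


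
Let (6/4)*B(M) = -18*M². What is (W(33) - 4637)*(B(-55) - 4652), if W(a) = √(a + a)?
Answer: 189894424 - 40952*√66 ≈ 1.8956e+8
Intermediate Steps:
B(M) = -12*M² (B(M) = 2*(-18*M²)/3 = -12*M²)
W(a) = √2*√a (W(a) = √(2*a) = √2*√a)
(W(33) - 4637)*(B(-55) - 4652) = (√2*√33 - 4637)*(-12*(-55)² - 4652) = (√66 - 4637)*(-12*3025 - 4652) = (-4637 + √66)*(-36300 - 4652) = (-4637 + √66)*(-40952) = 189894424 - 40952*√66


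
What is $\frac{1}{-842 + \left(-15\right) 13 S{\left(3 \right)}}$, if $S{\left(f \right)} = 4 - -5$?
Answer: $- \frac{1}{2597} \approx -0.00038506$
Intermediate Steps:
$S{\left(f \right)} = 9$ ($S{\left(f \right)} = 4 + 5 = 9$)
$\frac{1}{-842 + \left(-15\right) 13 S{\left(3 \right)}} = \frac{1}{-842 + \left(-15\right) 13 \cdot 9} = \frac{1}{-842 - 1755} = \frac{1}{-2597} = - \frac{1}{2597}$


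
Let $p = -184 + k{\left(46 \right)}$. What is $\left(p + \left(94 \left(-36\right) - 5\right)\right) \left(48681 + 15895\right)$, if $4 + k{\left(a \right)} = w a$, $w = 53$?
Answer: $-73552064$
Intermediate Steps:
$k{\left(a \right)} = -4 + 53 a$
$p = 2250$ ($p = -184 + \left(-4 + 53 \cdot 46\right) = -184 + \left(-4 + 2438\right) = -184 + 2434 = 2250$)
$\left(p + \left(94 \left(-36\right) - 5\right)\right) \left(48681 + 15895\right) = \left(2250 + \left(94 \left(-36\right) - 5\right)\right) \left(48681 + 15895\right) = \left(2250 - 3389\right) 64576 = \left(-1139\right) 64576 = -73552064$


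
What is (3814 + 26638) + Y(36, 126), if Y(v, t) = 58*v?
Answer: 32540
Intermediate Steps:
(3814 + 26638) + Y(36, 126) = (3814 + 26638) + 58*36 = 30452 + 2088 = 32540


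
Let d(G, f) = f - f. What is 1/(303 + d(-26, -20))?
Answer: 1/303 ≈ 0.0033003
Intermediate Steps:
d(G, f) = 0
1/(303 + d(-26, -20)) = 1/(303 + 0) = 1/303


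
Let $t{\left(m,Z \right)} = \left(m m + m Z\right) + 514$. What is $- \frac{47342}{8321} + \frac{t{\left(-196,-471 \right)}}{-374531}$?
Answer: $- \frac{18823144568}{3116472451} \approx -6.0399$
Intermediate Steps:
$t{\left(m,Z \right)} = 514 + m^{2} + Z m$ ($t{\left(m,Z \right)} = \left(m^{2} + Z m\right) + 514 = 514 + m^{2} + Z m$)
$- \frac{47342}{8321} + \frac{t{\left(-196,-471 \right)}}{-374531} = - \frac{47342}{8321} + \frac{514 + \left(-196\right)^{2} - -92316}{-374531} = \left(-47342\right) \frac{1}{8321} + \left(514 + 38416 + 92316\right) \left(- \frac{1}{374531}\right) = - \frac{47342}{8321} + 131246 \left(- \frac{1}{374531}\right) = - \frac{47342}{8321} - \frac{131246}{374531} = - \frac{18823144568}{3116472451}$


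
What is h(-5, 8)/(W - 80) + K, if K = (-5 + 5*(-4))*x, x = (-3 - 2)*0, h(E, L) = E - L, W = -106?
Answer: 13/186 ≈ 0.069892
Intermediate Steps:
x = 0 (x = -5*0 = 0)
K = 0 (K = (-5 + 5*(-4))*0 = (-5 - 20)*0 = -25*0 = 0)
h(-5, 8)/(W - 80) + K = (-5 - 1*8)/(-106 - 80) + 0 = (-5 - 8)/(-186) + 0 = -13*(-1/186) + 0 = 13/186 + 0 = 13/186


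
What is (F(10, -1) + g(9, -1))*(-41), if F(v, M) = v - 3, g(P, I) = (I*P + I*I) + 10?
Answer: -369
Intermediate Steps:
g(P, I) = 10 + I**2 + I*P (g(P, I) = (I*P + I**2) + 10 = (I**2 + I*P) + 10 = 10 + I**2 + I*P)
F(v, M) = -3 + v
(F(10, -1) + g(9, -1))*(-41) = ((-3 + 10) + (10 + (-1)**2 - 1*9))*(-41) = (7 + (10 + 1 - 9))*(-41) = (7 + 2)*(-41) = 9*(-41) = -369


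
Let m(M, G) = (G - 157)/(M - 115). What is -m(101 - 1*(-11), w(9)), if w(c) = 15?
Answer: -142/3 ≈ -47.333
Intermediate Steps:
m(M, G) = (-157 + G)/(-115 + M)
-m(101 - 1*(-11), w(9)) = -(-157 + 15)/(-115 + (101 - 1*(-11))) = -(-142)/(-115 + (101 + 11)) = -(-142)/(-115 + 112) = -(-142)/(-3) = -(-1)*(-142)/3 = -1*142/3 = -142/3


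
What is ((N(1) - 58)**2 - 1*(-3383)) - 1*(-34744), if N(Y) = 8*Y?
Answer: 40627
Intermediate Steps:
((N(1) - 58)**2 - 1*(-3383)) - 1*(-34744) = ((8*1 - 58)**2 - 1*(-3383)) - 1*(-34744) = ((8 - 58)**2 + 3383) + 34744 = ((-50)**2 + 3383) + 34744 = (2500 + 3383) + 34744 = 5883 + 34744 = 40627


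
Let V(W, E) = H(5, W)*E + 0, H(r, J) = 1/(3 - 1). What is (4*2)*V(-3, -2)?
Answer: -8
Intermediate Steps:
H(r, J) = 1/2
V(W, E) = E/2 (V(W, E) = E/2 + 0 = E/2)
(4*2)*V(-3, -2) = (4*2)*((1/2)*(-2)) = 8*(-1) = -8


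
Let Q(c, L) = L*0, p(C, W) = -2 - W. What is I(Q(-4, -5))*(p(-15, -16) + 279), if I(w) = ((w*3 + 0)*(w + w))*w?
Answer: 0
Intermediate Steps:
Q(c, L) = 0
I(w) = 6*w**3 (I(w) = ((3*w + 0)*(2*w))*w = ((3*w)*(2*w))*w = (6*w**2)*w = 6*w**3)
I(Q(-4, -5))*(p(-15, -16) + 279) = (6*0**3)*((-2 - 1*(-16)) + 279) = (6*0)*((-2 + 16) + 279) = 0*(14 + 279) = 0*293 = 0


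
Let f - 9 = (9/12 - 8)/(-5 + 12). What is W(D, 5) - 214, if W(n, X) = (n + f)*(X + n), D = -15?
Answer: -2011/14 ≈ -143.64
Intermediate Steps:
f = 223/28 (f = 9 + (9/12 - 8)/(-5 + 12) = 9 + (9*(1/12) - 8)/7 = 9 + (¾ - 8)*(⅐) = 9 - 29/4*⅐ = 9 - 29/28 = 223/28 ≈ 7.9643)
W(n, X) = (223/28 + n)*(X + n) (W(n, X) = (n + 223/28)*(X + n) = (223/28 + n)*(X + n))
W(D, 5) - 214 = ((-15)² + (223/28)*5 + (223/28)*(-15) + 5*(-15)) - 214 = (225 + 1115/28 - 3345/28 - 75) - 214 = 985/14 - 214 = -2011/14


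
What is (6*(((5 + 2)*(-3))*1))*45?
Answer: -5670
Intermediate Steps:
(6*(((5 + 2)*(-3))*1))*45 = (6*((7*(-3))*1))*45 = (6*(-21*1))*45 = (6*(-21))*45 = -126*45 = -5670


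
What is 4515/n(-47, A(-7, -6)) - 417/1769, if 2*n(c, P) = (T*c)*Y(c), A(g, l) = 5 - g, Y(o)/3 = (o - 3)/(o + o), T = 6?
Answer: -538724/26535 ≈ -20.302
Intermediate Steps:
Y(o) = 3*(-3 + o)/(2*o) (Y(o) = 3*((o - 3)/(o + o)) = 3*((-3 + o)/((2*o))) = 3*((-3 + o)*(1/(2*o))) = 3*((-3 + o)/(2*o)) = 3*(-3 + o)/(2*o))
n(c, P) = -27/2 + 9*c/2 (n(c, P) = ((6*c)*(3*(-3 + c)/(2*c)))/2 = (-27 + 9*c)/2 = -27/2 + 9*c/2)
4515/n(-47, A(-7, -6)) - 417/1769 = 4515/(-27/2 + (9/2)*(-47)) - 417/1769 = 4515/(-27/2 - 423/2) - 417*1/1769 = 4515/(-225) - 417/1769 = 4515*(-1/225) - 417/1769 = -301/15 - 417/1769 = -538724/26535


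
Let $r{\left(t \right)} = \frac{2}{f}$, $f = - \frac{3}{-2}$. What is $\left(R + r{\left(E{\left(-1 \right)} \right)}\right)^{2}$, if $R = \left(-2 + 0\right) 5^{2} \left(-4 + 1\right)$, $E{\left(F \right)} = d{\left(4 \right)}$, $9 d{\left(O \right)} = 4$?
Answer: $\frac{206116}{9} \approx 22902.0$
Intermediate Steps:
$d{\left(O \right)} = \frac{4}{9}$ ($d{\left(O \right)} = \frac{1}{9} \cdot 4 = \frac{4}{9}$)
$E{\left(F \right)} = \frac{4}{9}$
$f = \frac{3}{2}$ ($f = \left(-3\right) \left(- \frac{1}{2}\right) = \frac{3}{2} \approx 1.5$)
$R = 150$ ($R = - 2 \cdot 25 \left(-3\right) = \left(-2\right) \left(-75\right) = 150$)
$r{\left(t \right)} = \frac{4}{3}$ ($r{\left(t \right)} = \frac{2}{\frac{3}{2}} = 2 \cdot \frac{2}{3} = \frac{4}{3}$)
$\left(R + r{\left(E{\left(-1 \right)} \right)}\right)^{2} = \left(150 + \frac{4}{3}\right)^{2} = \left(\frac{454}{3}\right)^{2} = \frac{206116}{9}$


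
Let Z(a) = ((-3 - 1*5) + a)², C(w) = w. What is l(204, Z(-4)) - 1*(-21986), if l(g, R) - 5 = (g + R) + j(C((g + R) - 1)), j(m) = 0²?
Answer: 22339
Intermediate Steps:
j(m) = 0
Z(a) = (-8 + a)² (Z(a) = ((-3 - 5) + a)² = (-8 + a)²)
l(g, R) = 5 + R + g (l(g, R) = 5 + ((g + R) + 0) = 5 + ((R + g) + 0) = 5 + (R + g) = 5 + R + g)
l(204, Z(-4)) - 1*(-21986) = (5 + (-8 - 4)² + 204) - 1*(-21986) = (5 + (-12)² + 204) + 21986 = (5 + 144 + 204) + 21986 = 353 + 21986 = 22339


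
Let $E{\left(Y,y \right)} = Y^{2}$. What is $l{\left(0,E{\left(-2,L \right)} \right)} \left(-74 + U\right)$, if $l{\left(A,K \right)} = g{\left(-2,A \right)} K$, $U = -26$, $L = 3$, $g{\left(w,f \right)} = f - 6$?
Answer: $2400$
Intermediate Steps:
$g{\left(w,f \right)} = -6 + f$ ($g{\left(w,f \right)} = f - 6 = -6 + f$)
$l{\left(A,K \right)} = K \left(-6 + A\right)$ ($l{\left(A,K \right)} = \left(-6 + A\right) K = K \left(-6 + A\right)$)
$l{\left(0,E{\left(-2,L \right)} \right)} \left(-74 + U\right) = \left(-2\right)^{2} \left(-6 + 0\right) \left(-74 - 26\right) = 4 \left(-6\right) \left(-100\right) = \left(-24\right) \left(-100\right) = 2400$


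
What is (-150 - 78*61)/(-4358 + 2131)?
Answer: 4908/2227 ≈ 2.2039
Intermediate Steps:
(-150 - 78*61)/(-4358 + 2131) = (-150 - 4758)/(-2227) = -4908*(-1/2227) = 4908/2227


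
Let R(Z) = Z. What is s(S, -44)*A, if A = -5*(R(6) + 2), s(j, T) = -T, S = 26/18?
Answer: -1760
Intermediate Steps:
S = 13/9 (S = 26*(1/18) = 13/9 ≈ 1.4444)
A = -40 (A = -5*(6 + 2) = -5*8 = -40)
s(S, -44)*A = -1*(-44)*(-40) = 44*(-40) = -1760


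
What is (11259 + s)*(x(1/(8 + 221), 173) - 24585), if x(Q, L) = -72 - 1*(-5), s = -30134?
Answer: 465306500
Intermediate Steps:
x(Q, L) = -67 (x(Q, L) = -72 + 5 = -67)
(11259 + s)*(x(1/(8 + 221), 173) - 24585) = (11259 - 30134)*(-67 - 24585) = -18875*(-24652) = 465306500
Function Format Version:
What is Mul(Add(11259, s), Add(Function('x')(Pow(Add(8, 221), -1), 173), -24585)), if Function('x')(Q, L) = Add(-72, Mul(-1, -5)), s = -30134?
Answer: 465306500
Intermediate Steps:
Function('x')(Q, L) = -67 (Function('x')(Q, L) = Add(-72, 5) = -67)
Mul(Add(11259, s), Add(Function('x')(Pow(Add(8, 221), -1), 173), -24585)) = Mul(Add(11259, -30134), Add(-67, -24585)) = Mul(-18875, -24652) = 465306500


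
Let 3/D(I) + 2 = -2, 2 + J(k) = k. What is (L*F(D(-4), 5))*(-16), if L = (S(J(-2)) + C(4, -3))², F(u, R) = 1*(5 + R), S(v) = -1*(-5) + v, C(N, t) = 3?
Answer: -2560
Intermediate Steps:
J(k) = -2 + k
D(I) = -¾ (D(I) = 3/(-2 - 2) = 3/(-4) = 3*(-¼) = -¾)
S(v) = 5 + v
F(u, R) = 5 + R
L = 16 (L = ((5 + (-2 - 2)) + 3)² = ((5 - 4) + 3)² = (1 + 3)² = 4² = 16)
(L*F(D(-4), 5))*(-16) = (16*(5 + 5))*(-16) = (16*10)*(-16) = 160*(-16) = -2560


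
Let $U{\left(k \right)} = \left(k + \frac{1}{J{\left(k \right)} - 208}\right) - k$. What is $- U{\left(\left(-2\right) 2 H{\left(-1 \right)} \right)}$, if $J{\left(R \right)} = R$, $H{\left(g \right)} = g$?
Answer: $\frac{1}{204} \approx 0.004902$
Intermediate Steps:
$U{\left(k \right)} = \frac{1}{-208 + k}$ ($U{\left(k \right)} = \left(k + \frac{1}{k - 208}\right) - k = \left(k + \frac{1}{-208 + k}\right) - k = \frac{1}{-208 + k}$)
$- U{\left(\left(-2\right) 2 H{\left(-1 \right)} \right)} = - \frac{1}{-208 + \left(-2\right) 2 \left(-1\right)} = - \frac{1}{-208 - -4} = - \frac{1}{-208 + 4} = - \frac{1}{-204} = \left(-1\right) \left(- \frac{1}{204}\right) = \frac{1}{204}$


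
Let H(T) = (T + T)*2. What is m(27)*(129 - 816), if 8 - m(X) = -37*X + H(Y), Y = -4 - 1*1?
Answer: -705549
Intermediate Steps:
Y = -5 (Y = -4 - 1 = -5)
H(T) = 4*T (H(T) = (2*T)*2 = 4*T)
m(X) = 28 + 37*X (m(X) = 8 - (-37*X + 4*(-5)) = 8 - (-37*X - 20) = 8 - (-20 - 37*X) = 8 + (20 + 37*X) = 28 + 37*X)
m(27)*(129 - 816) = (28 + 37*27)*(129 - 816) = (28 + 999)*(-687) = 1027*(-687) = -705549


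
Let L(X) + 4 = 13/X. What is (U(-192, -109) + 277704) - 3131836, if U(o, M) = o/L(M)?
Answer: -1281484340/449 ≈ -2.8541e+6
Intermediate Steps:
L(X) = -4 + 13/X
U(o, M) = o/(-4 + 13/M)
(U(-192, -109) + 277704) - 3131836 = (-1*(-109)*(-192)/(-13 + 4*(-109)) + 277704) - 3131836 = (-1*(-109)*(-192)/(-13 - 436) + 277704) - 3131836 = (-1*(-109)*(-192)/(-449) + 277704) - 3131836 = (-1*(-109)*(-192)*(-1/449) + 277704) - 3131836 = (20928/449 + 277704) - 3131836 = 124710024/449 - 3131836 = -1281484340/449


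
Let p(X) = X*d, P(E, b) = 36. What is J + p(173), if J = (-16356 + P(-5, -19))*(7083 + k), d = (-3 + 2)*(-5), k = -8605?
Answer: 24839905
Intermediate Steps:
d = 5 (d = -1*(-5) = 5)
p(X) = 5*X (p(X) = X*5 = 5*X)
J = 24839040 (J = (-16356 + 36)*(7083 - 8605) = -16320*(-1522) = 24839040)
J + p(173) = 24839040 + 5*173 = 24839040 + 865 = 24839905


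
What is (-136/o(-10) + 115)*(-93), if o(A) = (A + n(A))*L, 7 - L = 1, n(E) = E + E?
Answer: -161479/15 ≈ -10765.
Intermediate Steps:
n(E) = 2*E
L = 6 (L = 7 - 1*1 = 7 - 1 = 6)
o(A) = 18*A (o(A) = (A + 2*A)*6 = (3*A)*6 = 18*A)
(-136/o(-10) + 115)*(-93) = (-136/(18*(-10)) + 115)*(-93) = (-136/(-180) + 115)*(-93) = (-136*(-1/180) + 115)*(-93) = (34/45 + 115)*(-93) = (5209/45)*(-93) = -161479/15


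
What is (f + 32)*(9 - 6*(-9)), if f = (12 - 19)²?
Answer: 5103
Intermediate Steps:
f = 49 (f = (-7)² = 49)
(f + 32)*(9 - 6*(-9)) = (49 + 32)*(9 - 6*(-9)) = 81*(9 + 54) = 81*63 = 5103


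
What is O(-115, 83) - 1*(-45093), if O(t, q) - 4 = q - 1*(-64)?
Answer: 45244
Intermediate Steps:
O(t, q) = 68 + q (O(t, q) = 4 + (q - 1*(-64)) = 4 + (q + 64) = 4 + (64 + q) = 68 + q)
O(-115, 83) - 1*(-45093) = (68 + 83) - 1*(-45093) = 151 + 45093 = 45244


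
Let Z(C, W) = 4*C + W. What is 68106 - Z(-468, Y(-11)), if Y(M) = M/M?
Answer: 69977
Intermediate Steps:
Y(M) = 1
Z(C, W) = W + 4*C
68106 - Z(-468, Y(-11)) = 68106 - (1 + 4*(-468)) = 68106 - (1 - 1872) = 68106 - 1*(-1871) = 68106 + 1871 = 69977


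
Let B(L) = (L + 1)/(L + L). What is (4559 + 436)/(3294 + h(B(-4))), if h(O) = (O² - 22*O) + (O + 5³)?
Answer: 319680/218321 ≈ 1.4643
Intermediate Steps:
B(L) = (1 + L)/(2*L) (B(L) = (1 + L)/((2*L)) = (1 + L)*(1/(2*L)) = (1 + L)/(2*L))
h(O) = 125 + O² - 21*O (h(O) = (O² - 22*O) + (O + 125) = (O² - 22*O) + (125 + O) = 125 + O² - 21*O)
(4559 + 436)/(3294 + h(B(-4))) = (4559 + 436)/(3294 + (125 + ((½)*(1 - 4)/(-4))² - 21*(1 - 4)/(2*(-4)))) = 4995/(3294 + (125 + ((½)*(-¼)*(-3))² - 21*(-1)*(-3)/(2*4))) = 4995/(3294 + (125 + (3/8)² - 21*3/8)) = 4995/(3294 + (125 + 9/64 - 63/8)) = 4995/(3294 + 7505/64) = 4995/(218321/64) = 4995*(64/218321) = 319680/218321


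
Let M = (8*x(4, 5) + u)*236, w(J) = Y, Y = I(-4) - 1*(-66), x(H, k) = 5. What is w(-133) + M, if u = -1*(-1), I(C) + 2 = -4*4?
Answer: 9724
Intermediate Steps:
I(C) = -18 (I(C) = -2 - 4*4 = -2 - 16 = -18)
u = 1
Y = 48 (Y = -18 - 1*(-66) = -18 + 66 = 48)
w(J) = 48
M = 9676 (M = (8*5 + 1)*236 = (40 + 1)*236 = 41*236 = 9676)
w(-133) + M = 48 + 9676 = 9724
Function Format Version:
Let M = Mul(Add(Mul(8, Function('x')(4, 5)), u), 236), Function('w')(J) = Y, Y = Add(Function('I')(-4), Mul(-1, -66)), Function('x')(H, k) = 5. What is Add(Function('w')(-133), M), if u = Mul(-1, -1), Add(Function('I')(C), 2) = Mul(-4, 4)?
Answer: 9724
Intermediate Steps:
Function('I')(C) = -18 (Function('I')(C) = Add(-2, Mul(-4, 4)) = Add(-2, -16) = -18)
u = 1
Y = 48 (Y = Add(-18, Mul(-1, -66)) = Add(-18, 66) = 48)
Function('w')(J) = 48
M = 9676 (M = Mul(Add(Mul(8, 5), 1), 236) = Mul(Add(40, 1), 236) = Mul(41, 236) = 9676)
Add(Function('w')(-133), M) = Add(48, 9676) = 9724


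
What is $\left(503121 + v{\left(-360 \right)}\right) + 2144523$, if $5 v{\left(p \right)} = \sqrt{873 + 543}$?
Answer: $2647644 + \frac{2 \sqrt{354}}{5} \approx 2.6477 \cdot 10^{6}$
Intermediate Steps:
$v{\left(p \right)} = \frac{2 \sqrt{354}}{5}$ ($v{\left(p \right)} = \frac{\sqrt{873 + 543}}{5} = \frac{\sqrt{1416}}{5} = \frac{2 \sqrt{354}}{5}$)
$\left(503121 + v{\left(-360 \right)}\right) + 2144523 = \left(503121 + \frac{2 \sqrt{354}}{5}\right) + 2144523 = 2647644 + \frac{2 \sqrt{354}}{5}$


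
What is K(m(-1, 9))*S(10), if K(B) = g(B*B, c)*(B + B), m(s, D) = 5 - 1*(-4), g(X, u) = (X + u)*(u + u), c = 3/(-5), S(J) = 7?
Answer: -303912/25 ≈ -12156.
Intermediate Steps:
c = -⅗ (c = 3*(-⅕) = -⅗ ≈ -0.60000)
g(X, u) = 2*u*(X + u) (g(X, u) = (X + u)*(2*u) = 2*u*(X + u))
m(s, D) = 9 (m(s, D) = 5 + 4 = 9)
K(B) = 2*B*(18/25 - 6*B²/5) (K(B) = (2*(-⅗)*(B*B - ⅗))*(B + B) = (2*(-⅗)*(B² - ⅗))*(2*B) = (2*(-⅗)*(-⅗ + B²))*(2*B) = (18/25 - 6*B²/5)*(2*B) = 2*B*(18/25 - 6*B²/5))
K(m(-1, 9))*S(10) = ((12/25)*9*(3 - 5*9²))*7 = ((12/25)*9*(3 - 5*81))*7 = ((12/25)*9*(3 - 405))*7 = ((12/25)*9*(-402))*7 = -43416/25*7 = -303912/25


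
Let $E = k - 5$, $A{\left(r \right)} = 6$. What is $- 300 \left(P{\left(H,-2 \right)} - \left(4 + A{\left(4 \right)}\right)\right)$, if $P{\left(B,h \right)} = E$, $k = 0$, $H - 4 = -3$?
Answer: $4500$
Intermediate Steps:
$H = 1$ ($H = 4 - 3 = 1$)
$E = -5$ ($E = 0 - 5 = -5$)
$P{\left(B,h \right)} = -5$
$- 300 \left(P{\left(H,-2 \right)} - \left(4 + A{\left(4 \right)}\right)\right) = - 300 \left(-5 - \left(4 + 6\right)\right) = - 300 \left(-5 - 10\right) = \left(-300\right) \left(-15\right) = 4500$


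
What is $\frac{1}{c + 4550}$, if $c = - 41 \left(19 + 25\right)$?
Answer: $\frac{1}{2746} \approx 0.00036417$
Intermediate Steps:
$c = -1804$ ($c = \left(-41\right) 44 = -1804$)
$\frac{1}{c + 4550} = \frac{1}{-1804 + 4550} = \frac{1}{2746}$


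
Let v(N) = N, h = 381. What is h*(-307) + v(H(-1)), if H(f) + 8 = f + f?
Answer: -116977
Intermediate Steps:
H(f) = -8 + 2*f (H(f) = -8 + (f + f) = -8 + 2*f)
h*(-307) + v(H(-1)) = 381*(-307) + (-8 + 2*(-1)) = -116967 + (-8 - 2) = -116967 - 10 = -116977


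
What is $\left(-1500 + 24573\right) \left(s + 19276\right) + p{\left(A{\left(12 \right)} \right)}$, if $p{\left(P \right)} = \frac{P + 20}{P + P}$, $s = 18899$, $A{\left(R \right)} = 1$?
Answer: $\frac{1761623571}{2} \approx 8.8081 \cdot 10^{8}$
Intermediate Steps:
$p{\left(P \right)} = \frac{20 + P}{2 P}$
$\left(-1500 + 24573\right) \left(s + 19276\right) + p{\left(A{\left(12 \right)} \right)} = \left(-1500 + 24573\right) \left(18899 + 19276\right) + \frac{20 + 1}{2 \cdot 1} = 23073 \cdot 38175 + \frac{1}{2} \cdot 1 \cdot 21 = 880811775 + \frac{21}{2} = \frac{1761623571}{2}$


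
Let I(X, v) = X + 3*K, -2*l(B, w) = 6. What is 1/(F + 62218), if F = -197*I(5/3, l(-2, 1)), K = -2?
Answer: 3/189215 ≈ 1.5855e-5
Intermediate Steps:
l(B, w) = -3 (l(B, w) = -½*6 = -3)
I(X, v) = -6 + X (I(X, v) = X + 3*(-2) = X - 6 = -6 + X)
F = 2561/3 (F = -197*(-6 + 5/3) = -197*(-13/3) = 2561/3 ≈ 853.67)
1/(F + 62218) = 1/(2561/3 + 62218) = 1/(189215/3) = 3/189215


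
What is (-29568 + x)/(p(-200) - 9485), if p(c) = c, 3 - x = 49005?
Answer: 15714/1937 ≈ 8.1125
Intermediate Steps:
x = -49002 (x = 3 - 1*49005 = 3 - 49005 = -49002)
(-29568 + x)/(p(-200) - 9485) = (-29568 - 49002)/(-200 - 9485) = -78570/(-9685) = -78570*(-1/9685) = 15714/1937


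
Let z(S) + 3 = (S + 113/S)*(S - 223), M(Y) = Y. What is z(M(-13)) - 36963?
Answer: -414006/13 ≈ -31847.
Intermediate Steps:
z(S) = -3 + (-223 + S)*(S + 113/S) (z(S) = -3 + (S + 113/S)*(S - 223) = -3 + (S + 113/S)*(-223 + S) = -3 + (-223 + S)*(S + 113/S))
z(M(-13)) - 36963 = (110 + (-13)² - 25199/(-13) - 223*(-13)) - 36963 = (110 + 169 - 25199*(-1/13) + 2899) - 36963 = (110 + 169 + 25199/13 + 2899) - 36963 = 66513/13 - 36963 = -414006/13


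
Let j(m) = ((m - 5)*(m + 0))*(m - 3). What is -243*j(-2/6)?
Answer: 1440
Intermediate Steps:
j(m) = m*(-5 + m)*(-3 + m) (j(m) = ((-5 + m)*m)*(-3 + m) = (m*(-5 + m))*(-3 + m) = m*(-5 + m)*(-3 + m))
-243*j(-2/6) = -243*(-2/6)*(15 + (-2/6)**2 - (-16)/6) = -243*(-2*1/6)*(15 + (-2*1/6)**2 - (-16)/6) = -(-81)*(15 + (-1/3)**2 - 8*(-1/3)) = -(-81)*(15 + 1/9 + 8/3) = -(-81)*160/9 = -243*(-160/27) = 1440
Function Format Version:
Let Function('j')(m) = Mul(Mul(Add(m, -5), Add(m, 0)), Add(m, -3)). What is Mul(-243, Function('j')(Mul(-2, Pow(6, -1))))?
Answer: 1440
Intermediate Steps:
Function('j')(m) = Mul(m, Add(-5, m), Add(-3, m)) (Function('j')(m) = Mul(Mul(Add(-5, m), m), Add(-3, m)) = Mul(Mul(m, Add(-5, m)), Add(-3, m)) = Mul(m, Add(-5, m), Add(-3, m)))
Mul(-243, Function('j')(Mul(-2, Pow(6, -1)))) = Mul(-243, Mul(Mul(-2, Pow(6, -1)), Add(15, Pow(Mul(-2, Pow(6, -1)), 2), Mul(-8, Mul(-2, Pow(6, -1)))))) = Mul(-243, Mul(Mul(-2, Rational(1, 6)), Add(15, Pow(Mul(-2, Rational(1, 6)), 2), Mul(-8, Mul(-2, Rational(1, 6)))))) = Mul(-243, Mul(Rational(-1, 3), Add(15, Pow(Rational(-1, 3), 2), Mul(-8, Rational(-1, 3))))) = Mul(-243, Mul(Rational(-1, 3), Add(15, Rational(1, 9), Rational(8, 3)))) = Mul(-243, Mul(Rational(-1, 3), Rational(160, 9))) = Mul(-243, Rational(-160, 27)) = 1440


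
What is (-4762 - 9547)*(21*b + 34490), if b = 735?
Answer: -714376825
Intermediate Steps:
(-4762 - 9547)*(21*b + 34490) = (-4762 - 9547)*(21*735 + 34490) = -14309*(15435 + 34490) = -14309*49925 = -714376825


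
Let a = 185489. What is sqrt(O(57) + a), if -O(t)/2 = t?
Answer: 5*sqrt(7415) ≈ 430.55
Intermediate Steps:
O(t) = -2*t
sqrt(O(57) + a) = sqrt(-2*57 + 185489) = sqrt(-114 + 185489) = sqrt(185375) = 5*sqrt(7415)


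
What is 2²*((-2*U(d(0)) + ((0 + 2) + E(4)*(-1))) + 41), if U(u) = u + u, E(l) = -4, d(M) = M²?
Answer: 188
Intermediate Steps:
U(u) = 2*u
2²*((-2*U(d(0)) + ((0 + 2) + E(4)*(-1))) + 41) = 2²*((-4*0² + ((0 + 2) - 4*(-1))) + 41) = 4*((-4*0 + (2 + 4)) + 41) = 4*((-2*0 + 6) + 41) = 4*((0 + 6) + 41) = 4*(6 + 41) = 4*47 = 188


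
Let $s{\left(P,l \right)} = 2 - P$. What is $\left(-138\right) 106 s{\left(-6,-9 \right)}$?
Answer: $-117024$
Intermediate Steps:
$\left(-138\right) 106 s{\left(-6,-9 \right)} = \left(-138\right) 106 \left(2 - -6\right) = - 14628 \left(2 + 6\right) = \left(-14628\right) 8 = -117024$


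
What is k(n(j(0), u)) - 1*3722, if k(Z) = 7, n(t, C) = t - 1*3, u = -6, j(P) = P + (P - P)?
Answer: -3715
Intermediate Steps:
j(P) = P (j(P) = P + 0 = P)
n(t, C) = -3 + t (n(t, C) = t - 3 = -3 + t)
k(n(j(0), u)) - 1*3722 = 7 - 1*3722 = 7 - 3722 = -3715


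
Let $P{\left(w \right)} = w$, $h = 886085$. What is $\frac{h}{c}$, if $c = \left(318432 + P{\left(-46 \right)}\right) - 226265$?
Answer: $\frac{886085}{92121} \approx 9.6187$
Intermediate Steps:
$c = 92121$ ($c = \left(318432 - 46\right) - 226265 = 318386 - 226265 = 92121$)
$\frac{h}{c} = \frac{886085}{92121}$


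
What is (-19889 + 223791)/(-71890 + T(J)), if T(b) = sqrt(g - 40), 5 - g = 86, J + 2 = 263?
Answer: -14658514780/5168172221 - 2242922*I/5168172221 ≈ -2.8363 - 0.00043399*I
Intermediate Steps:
J = 261 (J = -2 + 263 = 261)
g = -81 (g = 5 - 1*86 = 5 - 86 = -81)
T(b) = 11*I (T(b) = sqrt(-81 - 40) = sqrt(-121) = 11*I)
(-19889 + 223791)/(-71890 + T(J)) = (-19889 + 223791)/(-71890 + 11*I) = 203902*((-71890 - 11*I)/5168172221) = 203902*(-71890 - 11*I)/5168172221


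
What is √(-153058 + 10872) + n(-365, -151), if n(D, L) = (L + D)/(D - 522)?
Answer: 516/887 + I*√142186 ≈ 0.58174 + 377.08*I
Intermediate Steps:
n(D, L) = (D + L)/(-522 + D)
√(-153058 + 10872) + n(-365, -151) = √(-153058 + 10872) + (-365 - 151)/(-522 - 365) = √(-142186) - 516/(-887) = I*√142186 - 1/887*(-516) = I*√142186 + 516/887 = 516/887 + I*√142186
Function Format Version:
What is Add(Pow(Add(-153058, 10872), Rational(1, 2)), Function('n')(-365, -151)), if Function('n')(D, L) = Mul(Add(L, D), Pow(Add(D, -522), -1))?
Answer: Add(Rational(516, 887), Mul(I, Pow(142186, Rational(1, 2)))) ≈ Add(0.58174, Mul(377.08, I))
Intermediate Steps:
Function('n')(D, L) = Mul(Pow(Add(-522, D), -1), Add(D, L)) (Function('n')(D, L) = Mul(Add(D, L), Pow(Add(-522, D), -1)) = Mul(Pow(Add(-522, D), -1), Add(D, L)))
Add(Pow(Add(-153058, 10872), Rational(1, 2)), Function('n')(-365, -151)) = Add(Pow(Add(-153058, 10872), Rational(1, 2)), Mul(Pow(Add(-522, -365), -1), Add(-365, -151))) = Add(Pow(-142186, Rational(1, 2)), Mul(Pow(-887, -1), -516)) = Add(Mul(I, Pow(142186, Rational(1, 2))), Mul(Rational(-1, 887), -516)) = Add(Mul(I, Pow(142186, Rational(1, 2))), Rational(516, 887)) = Add(Rational(516, 887), Mul(I, Pow(142186, Rational(1, 2))))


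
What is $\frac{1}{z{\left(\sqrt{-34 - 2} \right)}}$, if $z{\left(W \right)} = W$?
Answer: $- \frac{i}{6} \approx - 0.16667 i$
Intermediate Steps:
$\frac{1}{z{\left(\sqrt{-34 - 2} \right)}} = \frac{1}{\sqrt{-34 - 2}} = \frac{1}{\sqrt{-36}} = \frac{1}{6 i} = - \frac{i}{6}$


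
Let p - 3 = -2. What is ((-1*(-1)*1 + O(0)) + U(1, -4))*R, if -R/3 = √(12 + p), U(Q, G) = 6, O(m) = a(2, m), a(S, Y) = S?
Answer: -27*√13 ≈ -97.350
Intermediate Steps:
p = 1 (p = 3 - 2 = 1)
O(m) = 2
R = -3*√13 (R = -3*√(12 + 1) = -3*√13 ≈ -10.817)
((-1*(-1)*1 + O(0)) + U(1, -4))*R = ((-1*(-1)*1 + 2) + 6)*(-3*√13) = ((1*1 + 2) + 6)*(-3*√13) = ((1 + 2) + 6)*(-3*√13) = (3 + 6)*(-3*√13) = 9*(-3*√13) = -27*√13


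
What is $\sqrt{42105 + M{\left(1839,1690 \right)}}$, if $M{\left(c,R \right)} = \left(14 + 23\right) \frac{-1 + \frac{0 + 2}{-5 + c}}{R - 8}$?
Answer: $\frac{\sqrt{29776120421663}}{26593} \approx 205.2$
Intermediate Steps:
$M{\left(c,R \right)} = \frac{37 \left(-1 + \frac{2}{-5 + c}\right)}{-8 + R}$ ($M{\left(c,R \right)} = 37 \frac{-1 + \frac{2}{-5 + c}}{-8 + R} = \frac{37 \left(-1 + \frac{2}{-5 + c}\right)}{-8 + R}$)
$\sqrt{42105 + M{\left(1839,1690 \right)}} = \sqrt{42105 + \frac{37 \left(7 - 1839\right)}{40 - 14712 - 8450 + 1690 \cdot 1839}} = \sqrt{42105 + \frac{37 \left(7 - 1839\right)}{40 - 14712 - 8450 + 3107910}} = \sqrt{42105 + 37 \cdot \frac{1}{3084788} \left(-1832\right)} = \sqrt{42105 - \frac{16946}{771197}} = \sqrt{\frac{32471232739}{771197}} = \frac{\sqrt{29776120421663}}{26593}$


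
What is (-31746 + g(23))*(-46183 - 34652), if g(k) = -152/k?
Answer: 59034608850/23 ≈ 2.5667e+9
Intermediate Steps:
(-31746 + g(23))*(-46183 - 34652) = (-31746 - 152/23)*(-46183 - 34652) = (-31746 - 152*1/23)*(-80835) = (-31746 - 152/23)*(-80835) = -730310/23*(-80835) = 59034608850/23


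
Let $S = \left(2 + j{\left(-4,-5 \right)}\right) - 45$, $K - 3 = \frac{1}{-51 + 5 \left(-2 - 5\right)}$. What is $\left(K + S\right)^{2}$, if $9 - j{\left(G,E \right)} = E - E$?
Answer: $\frac{7112889}{7396} \approx 961.72$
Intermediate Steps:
$j{\left(G,E \right)} = 9$ ($j{\left(G,E \right)} = 9 - \left(E - E\right) = 9 - 0 = 9 + 0 = 9$)
$K = \frac{257}{86}$ ($K = 3 + \frac{1}{-51 + 5 \left(-2 - 5\right)} = 3 + \frac{1}{-51 + 5 \left(-7\right)} = 3 + \frac{1}{-51 - 35} = 3 + \frac{1}{-86} = 3 - \frac{1}{86} = \frac{257}{86} \approx 2.9884$)
$S = -34$ ($S = \left(2 + 9\right) - 45 = 11 - 45 = -34$)
$\left(K + S\right)^{2} = \left(\frac{257}{86} - 34\right)^{2} = \left(- \frac{2667}{86}\right)^{2} = \frac{7112889}{7396}$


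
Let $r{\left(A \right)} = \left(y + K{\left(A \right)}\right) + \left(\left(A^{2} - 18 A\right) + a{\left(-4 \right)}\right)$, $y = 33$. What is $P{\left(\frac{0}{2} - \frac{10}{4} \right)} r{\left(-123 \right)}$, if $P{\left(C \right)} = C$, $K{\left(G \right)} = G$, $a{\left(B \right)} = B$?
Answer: $- \frac{86245}{2} \approx -43123.0$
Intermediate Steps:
$r{\left(A \right)} = 29 + A^{2} - 17 A$ ($r{\left(A \right)} = \left(33 + A\right) - \left(4 - A^{2} + 18 A\right) = 29 + A^{2} - 17 A$)
$P{\left(\frac{0}{2} - \frac{10}{4} \right)} r{\left(-123 \right)} = \left(\frac{0}{2} - \frac{10}{4}\right) \left(29 + \left(-123\right)^{2} - -2091\right) = \left(0 \cdot \frac{1}{2} - \frac{5}{2}\right) \left(29 + 15129 + 2091\right) = \left(0 - \frac{5}{2}\right) 17249 = \left(- \frac{5}{2}\right) 17249 = - \frac{86245}{2}$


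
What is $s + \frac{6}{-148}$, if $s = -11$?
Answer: $- \frac{817}{74} \approx -11.041$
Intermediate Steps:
$s + \frac{6}{-148} = -11 + \frac{6}{-148} = -11 + 6 \left(- \frac{1}{148}\right) = -11 - \frac{3}{74} = - \frac{817}{74}$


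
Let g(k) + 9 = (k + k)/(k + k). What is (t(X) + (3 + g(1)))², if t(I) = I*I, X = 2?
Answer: 1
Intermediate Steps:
g(k) = -8 (g(k) = -9 + (k + k)/(k + k) = -9 + (2*k)/((2*k)) = -9 + (2*k)*(1/(2*k)) = -9 + 1 = -8)
t(I) = I²
(t(X) + (3 + g(1)))² = (2² + (3 - 8))² = (4 - 5)² = (-1)² = 1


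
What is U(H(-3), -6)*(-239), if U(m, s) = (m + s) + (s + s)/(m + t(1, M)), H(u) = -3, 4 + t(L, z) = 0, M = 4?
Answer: 12189/7 ≈ 1741.3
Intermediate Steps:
t(L, z) = -4 (t(L, z) = -4 + 0 = -4)
U(m, s) = m + s + 2*s/(-4 + m) (U(m, s) = (m + s) + (s + s)/(m - 4) = (m + s) + (2*s)/(-4 + m) = (m + s) + 2*s/(-4 + m) = m + s + 2*s/(-4 + m))
U(H(-3), -6)*(-239) = (((-3)² - 4*(-3) - 2*(-6) - 3*(-6))/(-4 - 3))*(-239) = ((9 + 12 + 12 + 18)/(-7))*(-239) = -⅐*51*(-239) = -51/7*(-239) = 12189/7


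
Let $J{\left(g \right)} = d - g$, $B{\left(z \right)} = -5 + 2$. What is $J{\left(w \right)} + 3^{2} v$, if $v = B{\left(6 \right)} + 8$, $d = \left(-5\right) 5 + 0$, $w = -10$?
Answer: $30$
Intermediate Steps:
$d = -25$ ($d = -25 + 0 = -25$)
$B{\left(z \right)} = -3$
$v = 5$ ($v = -3 + 8 = 5$)
$J{\left(g \right)} = -25 - g$
$J{\left(w \right)} + 3^{2} v = \left(-25 - -10\right) + 3^{2} \cdot 5 = \left(-25 + 10\right) + 9 \cdot 5 = -15 + 45 = 30$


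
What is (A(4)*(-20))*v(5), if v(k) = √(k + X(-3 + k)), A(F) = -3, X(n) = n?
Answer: 60*√7 ≈ 158.75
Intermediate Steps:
v(k) = √(-3 + 2*k) (v(k) = √(k + (-3 + k)) = √(-3 + 2*k))
(A(4)*(-20))*v(5) = (-3*(-20))*√(-3 + 2*5) = 60*√(-3 + 10) = 60*√7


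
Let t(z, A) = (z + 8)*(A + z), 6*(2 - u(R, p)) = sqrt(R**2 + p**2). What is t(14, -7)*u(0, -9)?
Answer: 77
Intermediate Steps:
u(R, p) = 2 - sqrt(R**2 + p**2)/6
t(z, A) = (8 + z)*(A + z)
t(14, -7)*u(0, -9) = (14**2 + 8*(-7) + 8*14 - 7*14)*(2 - sqrt(0**2 + (-9)**2)/6) = (196 - 56 + 112 - 98)*(2 - sqrt(0 + 81)/6) = 154*(2 - sqrt(81)/6) = 154*(2 - 1/6*9) = 154*(2 - 3/2) = 154*(1/2) = 77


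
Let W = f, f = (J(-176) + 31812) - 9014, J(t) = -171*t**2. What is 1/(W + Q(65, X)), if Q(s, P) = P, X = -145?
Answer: -1/5274243 ≈ -1.8960e-7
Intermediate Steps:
f = -5274098 (f = (-171*(-176)**2 + 31812) - 9014 = (-171*30976 + 31812) - 9014 = (-5296896 + 31812) - 9014 = -5265084 - 9014 = -5274098)
W = -5274098
1/(W + Q(65, X)) = 1/(-5274098 - 145) = 1/(-5274243) = -1/5274243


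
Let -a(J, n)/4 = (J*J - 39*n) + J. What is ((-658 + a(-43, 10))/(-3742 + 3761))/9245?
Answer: -6322/175655 ≈ -0.035991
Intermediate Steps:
a(J, n) = -4*J - 4*J² + 156*n (a(J, n) = -4*((J*J - 39*n) + J) = -4*((J² - 39*n) + J) = -4*(J + J² - 39*n) = -4*J - 4*J² + 156*n)
((-658 + a(-43, 10))/(-3742 + 3761))/9245 = ((-658 + (-4*(-43) - 4*(-43)² + 156*10))/(-3742 + 3761))/9245 = ((-658 + (172 - 4*1849 + 1560))/19)*(1/9245) = ((-658 + (172 - 7396 + 1560))*(1/19))*(1/9245) = ((-658 - 5664)*(1/19))*(1/9245) = -6322*1/19*(1/9245) = -6322/19*1/9245 = -6322/175655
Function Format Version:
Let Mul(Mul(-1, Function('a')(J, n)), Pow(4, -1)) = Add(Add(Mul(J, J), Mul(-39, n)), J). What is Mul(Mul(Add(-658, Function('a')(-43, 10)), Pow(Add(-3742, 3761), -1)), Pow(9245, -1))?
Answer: Rational(-6322, 175655) ≈ -0.035991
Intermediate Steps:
Function('a')(J, n) = Add(Mul(-4, J), Mul(-4, Pow(J, 2)), Mul(156, n)) (Function('a')(J, n) = Mul(-4, Add(Add(Mul(J, J), Mul(-39, n)), J)) = Mul(-4, Add(Add(Pow(J, 2), Mul(-39, n)), J)) = Mul(-4, Add(J, Pow(J, 2), Mul(-39, n))) = Add(Mul(-4, J), Mul(-4, Pow(J, 2)), Mul(156, n)))
Mul(Mul(Add(-658, Function('a')(-43, 10)), Pow(Add(-3742, 3761), -1)), Pow(9245, -1)) = Mul(Mul(Add(-658, Add(Mul(-4, -43), Mul(-4, Pow(-43, 2)), Mul(156, 10))), Pow(Add(-3742, 3761), -1)), Pow(9245, -1)) = Mul(Mul(Add(-658, Add(172, Mul(-4, 1849), 1560)), Pow(19, -1)), Rational(1, 9245)) = Mul(Mul(Add(-658, Add(172, -7396, 1560)), Rational(1, 19)), Rational(1, 9245)) = Mul(Mul(Add(-658, -5664), Rational(1, 19)), Rational(1, 9245)) = Mul(Mul(-6322, Rational(1, 19)), Rational(1, 9245)) = Mul(Rational(-6322, 19), Rational(1, 9245)) = Rational(-6322, 175655)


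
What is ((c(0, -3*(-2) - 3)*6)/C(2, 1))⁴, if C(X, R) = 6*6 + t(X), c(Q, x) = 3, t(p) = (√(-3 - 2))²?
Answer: 104976/923521 ≈ 0.11367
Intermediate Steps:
t(p) = -5 (t(p) = (√(-5))² = (I*√5)² = -5)
C(X, R) = 31 (C(X, R) = 6*6 - 5 = 36 - 5 = 31)
((c(0, -3*(-2) - 3)*6)/C(2, 1))⁴ = ((3*6)/31)⁴ = (18*(1/31))⁴ = (18/31)⁴ = 104976/923521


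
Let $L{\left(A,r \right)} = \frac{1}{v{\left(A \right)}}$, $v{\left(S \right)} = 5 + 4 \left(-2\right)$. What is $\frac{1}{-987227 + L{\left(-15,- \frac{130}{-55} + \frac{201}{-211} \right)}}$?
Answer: $- \frac{3}{2961682} \approx -1.0129 \cdot 10^{-6}$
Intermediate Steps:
$v{\left(S \right)} = -3$ ($v{\left(S \right)} = 5 - 8 = -3$)
$L{\left(A,r \right)} = - \frac{1}{3}$ ($L{\left(A,r \right)} = \frac{1}{-3} = - \frac{1}{3}$)
$\frac{1}{-987227 + L{\left(-15,- \frac{130}{-55} + \frac{201}{-211} \right)}} = \frac{1}{-987227 - \frac{1}{3}} = \frac{1}{- \frac{2961682}{3}} = - \frac{3}{2961682}$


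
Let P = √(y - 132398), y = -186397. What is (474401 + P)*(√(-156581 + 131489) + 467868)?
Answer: 6*(77978 + I*√697)*(474401 + I*√318795) ≈ 2.2196e+11 + 3.3931e+8*I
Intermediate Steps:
P = I*√318795 (P = √(-186397 - 132398) = √(-318795) = I*√318795 ≈ 564.62*I)
(474401 + P)*(√(-156581 + 131489) + 467868) = (474401 + I*√318795)*(√(-156581 + 131489) + 467868) = (474401 + I*√318795)*(√(-25092) + 467868) = (474401 + I*√318795)*(6*I*√697 + 467868) = (474401 + I*√318795)*(467868 + 6*I*√697) = (467868 + 6*I*√697)*(474401 + I*√318795)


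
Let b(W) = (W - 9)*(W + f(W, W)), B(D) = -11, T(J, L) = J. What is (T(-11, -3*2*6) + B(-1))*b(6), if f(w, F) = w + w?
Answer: 1188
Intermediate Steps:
f(w, F) = 2*w
b(W) = 3*W*(-9 + W) (b(W) = (W - 9)*(W + 2*W) = (-9 + W)*(3*W) = 3*W*(-9 + W))
(T(-11, -3*2*6) + B(-1))*b(6) = (-11 - 11)*(3*6*(-9 + 6)) = -66*6*(-3) = -22*(-54) = 1188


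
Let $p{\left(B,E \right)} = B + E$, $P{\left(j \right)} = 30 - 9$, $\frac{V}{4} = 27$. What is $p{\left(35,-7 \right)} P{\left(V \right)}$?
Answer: $588$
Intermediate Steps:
$V = 108$ ($V = 4 \cdot 27 = 108$)
$P{\left(j \right)} = 21$
$p{\left(35,-7 \right)} P{\left(V \right)} = \left(35 - 7\right) 21 = 28 \cdot 21 = 588$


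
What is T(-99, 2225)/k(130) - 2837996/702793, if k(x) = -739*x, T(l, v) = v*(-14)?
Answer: -275554147/74194861 ≈ -3.7139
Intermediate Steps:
T(l, v) = -14*v
T(-99, 2225)/k(130) - 2837996/702793 = (-14*2225)/((-739*130)) - 2837996/702793 = -31150/(-96070) - 2837996*1/702793 = -31150*(-1/96070) - 405428/100399 = 3115/9607 - 405428/100399 = -275554147/74194861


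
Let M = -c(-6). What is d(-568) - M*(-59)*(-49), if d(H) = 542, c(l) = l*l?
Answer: 104618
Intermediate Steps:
c(l) = l²
M = -36 (M = -1*(-6)² = -1*36 = -36)
d(-568) - M*(-59)*(-49) = 542 - (-36*(-59))*(-49) = 542 - 2124*(-49) = 542 - 1*(-104076) = 542 + 104076 = 104618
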